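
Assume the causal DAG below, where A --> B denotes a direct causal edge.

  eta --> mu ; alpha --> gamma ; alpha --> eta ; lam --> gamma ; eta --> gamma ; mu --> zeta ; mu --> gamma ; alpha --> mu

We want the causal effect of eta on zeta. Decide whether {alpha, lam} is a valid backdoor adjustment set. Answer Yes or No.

Yes

Backdoor paths from eta to zeta (paths whose first edge points into eta):
  P1: eta <- alpha -> mu -> zeta
  P2: eta <- alpha -> gamma <- mu -> zeta
Condition 1 (no descendant of eta in the set): holds — descendants of eta are {gamma, mu, zeta}; none are in {alpha, lam}.
Condition 2 (every backdoor path blocked by {alpha, lam}):
  P1: blocked at fork node alpha ∈ conditioning set.
  P2: blocked at fork node alpha ∈ conditioning set.
{alpha, lam} satisfies the backdoor criterion.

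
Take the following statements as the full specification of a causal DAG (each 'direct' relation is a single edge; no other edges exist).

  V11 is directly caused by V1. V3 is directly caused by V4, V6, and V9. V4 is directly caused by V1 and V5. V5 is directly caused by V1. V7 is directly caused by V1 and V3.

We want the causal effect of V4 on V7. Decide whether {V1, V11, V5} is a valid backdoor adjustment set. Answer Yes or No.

Yes

Backdoor paths from V4 to V7 (paths whose first edge points into V4):
  P1: V4 <- V1 -> V7
  P2: V4 <- V5 <- V1 -> V7
Condition 1 (no descendant of V4 in the set): holds — descendants of V4 are {V3, V7}; none are in {V1, V11, V5}.
Condition 2 (every backdoor path blocked by {V1, V11, V5}):
  P1: blocked at fork node V1 ∈ conditioning set.
  P2: blocked at chain node V5 ∈ conditioning set.
{V1, V11, V5} satisfies the backdoor criterion.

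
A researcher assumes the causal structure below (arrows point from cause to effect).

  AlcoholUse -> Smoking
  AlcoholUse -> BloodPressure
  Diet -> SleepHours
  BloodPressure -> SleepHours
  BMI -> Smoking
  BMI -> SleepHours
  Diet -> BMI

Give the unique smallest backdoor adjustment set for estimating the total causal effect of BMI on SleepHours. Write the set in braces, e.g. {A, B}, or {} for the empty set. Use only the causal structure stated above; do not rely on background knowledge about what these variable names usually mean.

Variables eligible for adjustment (non-descendants of BMI, excluding BMI and SleepHours): {AlcoholUse, BloodPressure, Diet}.
Backdoor paths from BMI to SleepHours:
  P1: BMI <- Diet -> SleepHours
The empty set is not sufficient: P1 (BMI <- Diet -> SleepHours) has no collider blocking it and no conditioned non-collider, so it is open.
Try {Diet}:
  P1: blocked at fork node Diet ∈ conditioning set.
{Diet} contains no descendant of BMI and blocks every backdoor path.
No other singleton works — e.g. {AlcoholUse} leaves P1 open — so {Diet} is the unique smallest valid adjustment set.

{Diet}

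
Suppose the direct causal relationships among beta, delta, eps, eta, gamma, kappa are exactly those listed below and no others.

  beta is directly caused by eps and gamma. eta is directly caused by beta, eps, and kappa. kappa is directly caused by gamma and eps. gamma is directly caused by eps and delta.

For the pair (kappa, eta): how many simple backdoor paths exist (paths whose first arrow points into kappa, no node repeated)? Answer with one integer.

7

A backdoor path from kappa to eta is any simple undirected path whose first edge points into kappa (i.e. leaves kappa via a parent).
Parents of kappa: {eps, gamma}.
Enumerating:
  P1: kappa <- eps -> gamma -> beta -> eta
  P2: kappa <- eps -> beta -> eta
  P3: kappa <- eps -> eta
  P4: kappa <- gamma <- eps -> beta -> eta
  P5: kappa <- gamma <- eps -> eta
  P6: kappa <- gamma -> beta <- eps -> eta
  P7: kappa <- gamma -> beta -> eta
That exhausts the simple backdoor paths. Count: 7.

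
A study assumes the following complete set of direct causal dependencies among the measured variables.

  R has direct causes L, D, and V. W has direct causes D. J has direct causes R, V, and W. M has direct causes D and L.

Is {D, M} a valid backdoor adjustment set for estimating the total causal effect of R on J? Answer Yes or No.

Backdoor paths from R to J (paths whose first edge points into R):
  P1: R <- D -> W -> J
  P2: R <- L -> M <- D -> W -> J
  P3: R <- V -> J
Condition 1 (no descendant of R in the set): holds — descendants of R are {J}; none are in {D, M}.
Condition 2 (every backdoor path blocked by {D, M}):
  P1: blocked at fork node D ∈ conditioning set.
  P2: blocked at fork node D ∈ conditioning set.
  P3: open — no interior node is in the conditioning set.
{D, M} does not satisfy the backdoor criterion.

No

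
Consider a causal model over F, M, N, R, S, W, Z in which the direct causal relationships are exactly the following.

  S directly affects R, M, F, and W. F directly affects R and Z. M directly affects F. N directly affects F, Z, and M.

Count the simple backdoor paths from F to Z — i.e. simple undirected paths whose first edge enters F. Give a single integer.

A backdoor path from F to Z is any simple undirected path whose first edge points into F (i.e. leaves F via a parent).
Parents of F: {M, N, S}.
Enumerating:
  P1: F <- N -> Z
  P2: F <- S -> M <- N -> Z
  P3: F <- M <- N -> Z
That exhausts the simple backdoor paths. Count: 3.

3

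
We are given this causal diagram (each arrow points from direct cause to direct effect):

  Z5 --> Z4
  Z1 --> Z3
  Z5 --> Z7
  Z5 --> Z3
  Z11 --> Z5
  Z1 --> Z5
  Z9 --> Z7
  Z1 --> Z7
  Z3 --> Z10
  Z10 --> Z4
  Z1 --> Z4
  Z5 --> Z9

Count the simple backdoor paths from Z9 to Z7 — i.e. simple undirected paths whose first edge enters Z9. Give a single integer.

A backdoor path from Z9 to Z7 is any simple undirected path whose first edge points into Z9 (i.e. leaves Z9 via a parent).
Parents of Z9: {Z5}.
Enumerating:
  P1: Z9 <- Z5 <- Z1 -> Z7
  P2: Z9 <- Z5 -> Z3 <- Z1 -> Z7
  P3: Z9 <- Z5 -> Z3 -> Z10 -> Z4 <- Z1 -> Z7
  P4: Z9 <- Z5 -> Z7
  P5: Z9 <- Z5 -> Z4 <- Z1 -> Z7
  P6: Z9 <- Z5 -> Z4 <- Z10 <- Z3 <- Z1 -> Z7
That exhausts the simple backdoor paths. Count: 6.

6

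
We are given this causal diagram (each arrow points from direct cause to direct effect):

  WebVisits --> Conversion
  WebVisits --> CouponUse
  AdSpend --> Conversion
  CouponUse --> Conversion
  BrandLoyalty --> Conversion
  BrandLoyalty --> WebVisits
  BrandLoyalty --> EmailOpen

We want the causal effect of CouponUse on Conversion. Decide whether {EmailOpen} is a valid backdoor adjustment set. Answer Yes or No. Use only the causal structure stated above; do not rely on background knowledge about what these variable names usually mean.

Backdoor paths from CouponUse to Conversion (paths whose first edge points into CouponUse):
  P1: CouponUse <- WebVisits <- BrandLoyalty -> Conversion
  P2: CouponUse <- WebVisits -> Conversion
Condition 1 (no descendant of CouponUse in the set): holds — descendants of CouponUse are {Conversion}; none are in {EmailOpen}.
Condition 2 (every backdoor path blocked by {EmailOpen}):
  P1: open — no interior node is in the conditioning set.
  P2: open — no interior node is in the conditioning set.
{EmailOpen} does not satisfy the backdoor criterion.

No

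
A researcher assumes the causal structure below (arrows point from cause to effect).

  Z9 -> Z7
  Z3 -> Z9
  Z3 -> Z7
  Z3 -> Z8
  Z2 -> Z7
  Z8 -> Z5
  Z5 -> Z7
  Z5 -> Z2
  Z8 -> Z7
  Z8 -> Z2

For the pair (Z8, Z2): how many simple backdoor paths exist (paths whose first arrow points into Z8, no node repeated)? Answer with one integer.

A backdoor path from Z8 to Z2 is any simple undirected path whose first edge points into Z8 (i.e. leaves Z8 via a parent).
Parents of Z8: {Z3}.
Enumerating:
  P1: Z8 <- Z3 -> Z9 -> Z7 <- Z5 -> Z2
  P2: Z8 <- Z3 -> Z9 -> Z7 <- Z2
  P3: Z8 <- Z3 -> Z7 <- Z5 -> Z2
  P4: Z8 <- Z3 -> Z7 <- Z2
That exhausts the simple backdoor paths. Count: 4.

4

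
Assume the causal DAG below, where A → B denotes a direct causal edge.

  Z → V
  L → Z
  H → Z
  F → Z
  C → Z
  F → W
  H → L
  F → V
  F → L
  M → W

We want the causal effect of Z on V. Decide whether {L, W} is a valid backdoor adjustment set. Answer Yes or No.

Backdoor paths from Z to V (paths whose first edge points into Z):
  P1: Z <- H -> L <- F -> V
  P2: Z <- F -> V
  P3: Z <- L <- F -> V
Condition 1 (no descendant of Z in the set): holds — descendants of Z are {V}; none are in {L, W}.
Condition 2 (every backdoor path blocked by {L, W}):
  P1: open — collider(s) L are conditioned on (or have a conditioned descendant) and no non-collider on the path is in the set.
  P2: open — no interior node is in the conditioning set.
  P3: blocked at chain node L ∈ conditioning set.
{L, W} does not satisfy the backdoor criterion.

No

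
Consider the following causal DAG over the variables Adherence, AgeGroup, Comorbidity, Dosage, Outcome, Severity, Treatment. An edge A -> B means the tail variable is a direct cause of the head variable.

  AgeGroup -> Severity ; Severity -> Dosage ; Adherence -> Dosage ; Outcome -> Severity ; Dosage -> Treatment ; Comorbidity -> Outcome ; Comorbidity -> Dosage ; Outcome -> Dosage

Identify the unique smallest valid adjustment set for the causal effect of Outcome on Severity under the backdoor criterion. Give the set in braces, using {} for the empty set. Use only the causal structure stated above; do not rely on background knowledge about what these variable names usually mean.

{}

Variables eligible for adjustment (non-descendants of Outcome, excluding Outcome and Severity): {Adherence, AgeGroup, Comorbidity}.
Backdoor paths from Outcome to Severity:
  P1: Outcome <- Comorbidity -> Dosage <- Severity
Each backdoor path contains an unconditioned collider, so every path is already blocked with the empty conditioning set:
  P1: blocked at collider Dosage (neither it nor any descendant is in the conditioning set).
The empty set is therefore the unique smallest valid set.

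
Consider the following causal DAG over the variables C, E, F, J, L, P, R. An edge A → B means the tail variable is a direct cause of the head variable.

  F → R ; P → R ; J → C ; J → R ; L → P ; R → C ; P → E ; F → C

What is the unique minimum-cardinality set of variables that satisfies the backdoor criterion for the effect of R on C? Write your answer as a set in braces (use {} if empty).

{F, J}

Variables eligible for adjustment (non-descendants of R, excluding R and C): {E, F, J, L, P}.
Backdoor paths from R to C:
  P1: R <- F -> C
  P2: R <- J -> C
The empty set is not sufficient: P1 (R <- F -> C) has no collider blocking it and no conditioned non-collider, so it is open.
Try {F, J}:
  P1: blocked at fork node F ∈ conditioning set.
  P2: blocked at fork node J ∈ conditioning set.
{F, J} contains no descendant of R and blocks every backdoor path.
Every element of {F, J} is needed (dropping F leaves P1 open; dropping J leaves P2 open), so no proper subset is valid.
Among all size-2 subsets of the eligible variables, only {F, J} blocks every backdoor path, so it is the unique smallest valid adjustment set.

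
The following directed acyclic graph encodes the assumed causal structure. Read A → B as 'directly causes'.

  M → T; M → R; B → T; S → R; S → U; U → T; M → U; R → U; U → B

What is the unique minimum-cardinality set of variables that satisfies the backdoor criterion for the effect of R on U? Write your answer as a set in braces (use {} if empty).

Variables eligible for adjustment (non-descendants of R, excluding R and U): {M, S}.
Backdoor paths from R to U:
  P1: R <- M -> U
  P2: R <- M -> T <- U
  P3: R <- M -> T <- B <- U
  P4: R <- S -> U
The empty set is not sufficient: P1 (R <- M -> U) has no collider blocking it and no conditioned non-collider, so it is open.
Try {M, S}:
  P1: blocked at fork node M ∈ conditioning set.
  P2: blocked at fork node M ∈ conditioning set.
  P3: blocked at fork node M ∈ conditioning set.
  P4: blocked at fork node S ∈ conditioning set.
{M, S} contains no descendant of R and blocks every backdoor path.
Every element of {M, S} is needed (dropping M leaves P1 open; dropping S leaves P4 open), so no proper subset is valid.
Among all size-2 subsets of the eligible variables, only {M, S} blocks every backdoor path, so it is the unique smallest valid adjustment set.

{M, S}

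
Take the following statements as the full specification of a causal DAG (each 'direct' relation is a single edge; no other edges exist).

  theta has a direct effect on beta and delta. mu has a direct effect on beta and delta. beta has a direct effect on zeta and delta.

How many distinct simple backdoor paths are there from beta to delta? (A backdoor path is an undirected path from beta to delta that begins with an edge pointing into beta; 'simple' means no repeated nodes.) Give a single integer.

A backdoor path from beta to delta is any simple undirected path whose first edge points into beta (i.e. leaves beta via a parent).
Parents of beta: {mu, theta}.
Enumerating:
  P1: beta <- mu -> delta
  P2: beta <- theta -> delta
That exhausts the simple backdoor paths. Count: 2.

2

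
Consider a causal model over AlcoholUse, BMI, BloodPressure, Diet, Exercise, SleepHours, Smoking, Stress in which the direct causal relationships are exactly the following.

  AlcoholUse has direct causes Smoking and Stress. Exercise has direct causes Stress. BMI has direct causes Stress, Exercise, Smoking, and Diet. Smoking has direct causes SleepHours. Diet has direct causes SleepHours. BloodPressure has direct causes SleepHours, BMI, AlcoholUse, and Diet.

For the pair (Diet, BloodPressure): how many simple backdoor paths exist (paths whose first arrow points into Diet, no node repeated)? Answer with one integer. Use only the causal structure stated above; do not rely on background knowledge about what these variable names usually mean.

7

A backdoor path from Diet to BloodPressure is any simple undirected path whose first edge points into Diet (i.e. leaves Diet via a parent).
Parents of Diet: {SleepHours}.
Enumerating:
  P1: Diet <- SleepHours -> Smoking -> AlcoholUse <- Stress -> Exercise -> BMI -> BloodPressure
  P2: Diet <- SleepHours -> Smoking -> AlcoholUse <- Stress -> BMI -> BloodPressure
  P3: Diet <- SleepHours -> Smoking -> AlcoholUse -> BloodPressure
  P4: Diet <- SleepHours -> Smoking -> BMI <- Stress -> AlcoholUse -> BloodPressure
  P5: Diet <- SleepHours -> Smoking -> BMI <- Exercise <- Stress -> AlcoholUse -> BloodPressure
  P6: Diet <- SleepHours -> Smoking -> BMI -> BloodPressure
  P7: Diet <- SleepHours -> BloodPressure
That exhausts the simple backdoor paths. Count: 7.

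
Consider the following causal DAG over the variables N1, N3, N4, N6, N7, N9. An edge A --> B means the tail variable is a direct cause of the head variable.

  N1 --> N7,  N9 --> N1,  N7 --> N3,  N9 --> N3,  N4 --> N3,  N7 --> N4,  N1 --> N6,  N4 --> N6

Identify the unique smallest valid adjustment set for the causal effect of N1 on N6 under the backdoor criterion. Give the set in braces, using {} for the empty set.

Variables eligible for adjustment (non-descendants of N1, excluding N1 and N6): {N9}.
Backdoor paths from N1 to N6:
  P1: N1 <- N9 -> N3 <- N7 -> N4 -> N6
  P2: N1 <- N9 -> N3 <- N4 -> N6
Each backdoor path contains an unconditioned collider, so every path is already blocked with the empty conditioning set:
  P1: blocked at collider N3 (neither it nor any descendant is in the conditioning set).
  P2: blocked at collider N3 (neither it nor any descendant is in the conditioning set).
The empty set is therefore the unique smallest valid set.

{}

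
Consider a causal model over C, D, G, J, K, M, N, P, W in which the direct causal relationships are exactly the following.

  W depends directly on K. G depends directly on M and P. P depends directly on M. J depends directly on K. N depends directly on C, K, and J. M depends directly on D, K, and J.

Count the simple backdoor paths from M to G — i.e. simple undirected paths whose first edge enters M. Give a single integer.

0

A backdoor path from M to G is any simple undirected path whose first edge points into M (i.e. leaves M via a parent).
Parents of M: {D, J, K}.
No simple path from any parent of M reaches G without revisiting M, so there are no backdoor paths.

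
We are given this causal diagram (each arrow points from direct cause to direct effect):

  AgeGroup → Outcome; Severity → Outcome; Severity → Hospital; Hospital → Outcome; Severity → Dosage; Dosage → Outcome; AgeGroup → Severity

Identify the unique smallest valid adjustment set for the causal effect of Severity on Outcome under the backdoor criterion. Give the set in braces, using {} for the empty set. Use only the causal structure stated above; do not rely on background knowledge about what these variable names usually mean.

{AgeGroup}

Variables eligible for adjustment (non-descendants of Severity, excluding Severity and Outcome): {AgeGroup}.
Backdoor paths from Severity to Outcome:
  P1: Severity <- AgeGroup -> Outcome
The empty set is not sufficient: P1 (Severity <- AgeGroup -> Outcome) has no collider blocking it and no conditioned non-collider, so it is open.
Try {AgeGroup}:
  P1: blocked at fork node AgeGroup ∈ conditioning set.
{AgeGroup} contains no descendant of Severity and blocks every backdoor path.
{AgeGroup} is the unique smallest valid adjustment set.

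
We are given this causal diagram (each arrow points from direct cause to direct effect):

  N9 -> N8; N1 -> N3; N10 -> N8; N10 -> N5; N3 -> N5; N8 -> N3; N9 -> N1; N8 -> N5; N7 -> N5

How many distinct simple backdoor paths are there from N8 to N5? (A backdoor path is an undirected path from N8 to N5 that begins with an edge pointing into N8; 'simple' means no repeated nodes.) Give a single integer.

A backdoor path from N8 to N5 is any simple undirected path whose first edge points into N8 (i.e. leaves N8 via a parent).
Parents of N8: {N10, N9}.
Enumerating:
  P1: N8 <- N9 -> N1 -> N3 -> N5
  P2: N8 <- N10 -> N5
That exhausts the simple backdoor paths. Count: 2.

2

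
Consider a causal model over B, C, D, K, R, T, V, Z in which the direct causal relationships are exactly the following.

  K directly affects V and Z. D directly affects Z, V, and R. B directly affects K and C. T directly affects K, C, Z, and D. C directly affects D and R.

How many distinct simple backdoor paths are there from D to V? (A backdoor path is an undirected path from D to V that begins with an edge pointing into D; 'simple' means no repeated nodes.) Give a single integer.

A backdoor path from D to V is any simple undirected path whose first edge points into D (i.e. leaves D via a parent).
Parents of D: {C, T}.
Enumerating:
  P1: D <- T -> K -> V
  P2: D <- T -> C <- B -> K -> V
  P3: D <- T -> Z <- K -> V
  P4: D <- C <- B -> K -> V
  P5: D <- C <- T -> K -> V
  P6: D <- C <- T -> Z <- K -> V
That exhausts the simple backdoor paths. Count: 6.

6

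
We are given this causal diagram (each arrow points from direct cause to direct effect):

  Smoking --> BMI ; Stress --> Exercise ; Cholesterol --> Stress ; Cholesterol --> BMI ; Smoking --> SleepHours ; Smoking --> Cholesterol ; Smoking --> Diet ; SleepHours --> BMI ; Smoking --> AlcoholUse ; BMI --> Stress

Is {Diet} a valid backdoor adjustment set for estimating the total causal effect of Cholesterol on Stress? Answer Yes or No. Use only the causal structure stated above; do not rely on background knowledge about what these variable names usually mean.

No

Backdoor paths from Cholesterol to Stress (paths whose first edge points into Cholesterol):
  P1: Cholesterol <- Smoking -> SleepHours -> BMI -> Stress
  P2: Cholesterol <- Smoking -> BMI -> Stress
Condition 1 (no descendant of Cholesterol in the set): holds — descendants of Cholesterol are {BMI, Exercise, Stress}; none are in {Diet}.
Condition 2 (every backdoor path blocked by {Diet}):
  P1: open — no interior node is in the conditioning set.
  P2: open — no interior node is in the conditioning set.
{Diet} does not satisfy the backdoor criterion.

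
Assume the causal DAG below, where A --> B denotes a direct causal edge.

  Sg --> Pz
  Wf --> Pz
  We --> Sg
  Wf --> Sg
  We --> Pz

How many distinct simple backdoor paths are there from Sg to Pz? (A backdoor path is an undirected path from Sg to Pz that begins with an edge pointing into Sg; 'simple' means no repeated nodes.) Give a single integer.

2

A backdoor path from Sg to Pz is any simple undirected path whose first edge points into Sg (i.e. leaves Sg via a parent).
Parents of Sg: {We, Wf}.
Enumerating:
  P1: Sg <- We -> Pz
  P2: Sg <- Wf -> Pz
That exhausts the simple backdoor paths. Count: 2.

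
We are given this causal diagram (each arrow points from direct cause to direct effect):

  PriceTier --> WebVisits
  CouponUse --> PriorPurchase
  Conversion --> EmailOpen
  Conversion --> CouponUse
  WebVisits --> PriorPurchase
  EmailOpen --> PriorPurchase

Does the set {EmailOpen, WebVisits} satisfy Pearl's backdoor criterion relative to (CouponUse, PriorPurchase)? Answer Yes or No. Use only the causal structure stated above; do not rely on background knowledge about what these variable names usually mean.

Backdoor paths from CouponUse to PriorPurchase (paths whose first edge points into CouponUse):
  P1: CouponUse <- Conversion -> EmailOpen -> PriorPurchase
Condition 1 (no descendant of CouponUse in the set): holds — descendants of CouponUse are {PriorPurchase}; none are in {EmailOpen, WebVisits}.
Condition 2 (every backdoor path blocked by {EmailOpen, WebVisits}):
  P1: blocked at chain node EmailOpen ∈ conditioning set.
{EmailOpen, WebVisits} satisfies the backdoor criterion.

Yes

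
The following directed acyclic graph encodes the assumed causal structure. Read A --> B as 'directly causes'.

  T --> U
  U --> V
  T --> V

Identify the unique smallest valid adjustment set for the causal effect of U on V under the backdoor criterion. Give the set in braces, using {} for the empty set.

Variables eligible for adjustment (non-descendants of U, excluding U and V): {T}.
Backdoor paths from U to V:
  P1: U <- T -> V
The empty set is not sufficient: P1 (U <- T -> V) has no collider blocking it and no conditioned non-collider, so it is open.
Try {T}:
  P1: blocked at fork node T ∈ conditioning set.
{T} contains no descendant of U and blocks every backdoor path.
{T} is the unique smallest valid adjustment set.

{T}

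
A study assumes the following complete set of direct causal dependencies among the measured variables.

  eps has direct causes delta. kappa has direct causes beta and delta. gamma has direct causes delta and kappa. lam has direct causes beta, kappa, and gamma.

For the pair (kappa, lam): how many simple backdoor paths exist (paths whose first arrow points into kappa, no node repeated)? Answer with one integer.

2

A backdoor path from kappa to lam is any simple undirected path whose first edge points into kappa (i.e. leaves kappa via a parent).
Parents of kappa: {beta, delta}.
Enumerating:
  P1: kappa <- delta -> gamma -> lam
  P2: kappa <- beta -> lam
That exhausts the simple backdoor paths. Count: 2.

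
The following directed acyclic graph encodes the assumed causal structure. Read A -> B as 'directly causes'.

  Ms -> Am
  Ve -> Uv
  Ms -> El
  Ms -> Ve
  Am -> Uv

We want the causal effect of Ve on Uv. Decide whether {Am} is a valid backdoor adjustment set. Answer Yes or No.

Yes

Backdoor paths from Ve to Uv (paths whose first edge points into Ve):
  P1: Ve <- Ms -> Am -> Uv
Condition 1 (no descendant of Ve in the set): holds — descendants of Ve are {Uv}; none are in {Am}.
Condition 2 (every backdoor path blocked by {Am}):
  P1: blocked at chain node Am ∈ conditioning set.
{Am} satisfies the backdoor criterion.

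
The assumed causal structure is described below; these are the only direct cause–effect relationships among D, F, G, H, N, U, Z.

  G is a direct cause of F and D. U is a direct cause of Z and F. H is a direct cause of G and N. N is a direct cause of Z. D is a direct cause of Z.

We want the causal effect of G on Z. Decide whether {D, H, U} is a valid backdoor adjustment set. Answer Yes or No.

No

Backdoor paths from G to Z (paths whose first edge points into G):
  P1: G <- H -> N -> Z
Condition 1 (no descendant of G in the set): FAILS — D is a descendant of G.
Condition 2 (every backdoor path blocked by {D, H, U}):
  P1: blocked at fork node H ∈ conditioning set.
{D, H, U} does not satisfy the backdoor criterion.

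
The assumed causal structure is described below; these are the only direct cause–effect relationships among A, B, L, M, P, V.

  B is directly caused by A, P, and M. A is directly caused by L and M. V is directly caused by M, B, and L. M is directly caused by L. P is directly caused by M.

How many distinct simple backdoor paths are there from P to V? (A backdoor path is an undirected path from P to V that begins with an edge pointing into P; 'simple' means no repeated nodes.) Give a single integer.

A backdoor path from P to V is any simple undirected path whose first edge points into P (i.e. leaves P via a parent).
Parents of P: {M}.
Enumerating:
  P1: P <- M <- L -> A -> B -> V
  P2: P <- M <- L -> V
  P3: P <- M -> A <- L -> V
  P4: P <- M -> A -> B -> V
  P5: P <- M -> B <- A <- L -> V
  P6: P <- M -> B -> V
  P7: P <- M -> V
That exhausts the simple backdoor paths. Count: 7.

7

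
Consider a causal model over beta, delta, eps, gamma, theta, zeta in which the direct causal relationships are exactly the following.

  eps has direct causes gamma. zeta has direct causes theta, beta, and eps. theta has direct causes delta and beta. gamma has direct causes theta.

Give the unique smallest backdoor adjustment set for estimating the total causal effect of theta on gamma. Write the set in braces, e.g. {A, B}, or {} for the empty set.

Variables eligible for adjustment (non-descendants of theta, excluding theta and gamma): {beta, delta}.
Backdoor paths from theta to gamma:
  P1: theta <- beta -> zeta <- eps <- gamma
Each backdoor path contains an unconditioned collider, so every path is already blocked with the empty conditioning set:
  P1: blocked at collider zeta (neither it nor any descendant is in the conditioning set).
The empty set is therefore the unique smallest valid set.

{}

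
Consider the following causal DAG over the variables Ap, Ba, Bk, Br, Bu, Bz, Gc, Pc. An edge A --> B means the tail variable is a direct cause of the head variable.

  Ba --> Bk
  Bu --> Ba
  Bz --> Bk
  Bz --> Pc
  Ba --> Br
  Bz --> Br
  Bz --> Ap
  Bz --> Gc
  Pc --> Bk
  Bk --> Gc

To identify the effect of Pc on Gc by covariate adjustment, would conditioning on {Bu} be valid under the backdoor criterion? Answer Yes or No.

No

Backdoor paths from Pc to Gc (paths whose first edge points into Pc):
  P1: Pc <- Bz -> Br <- Ba -> Bk -> Gc
  P2: Pc <- Bz -> Bk -> Gc
  P3: Pc <- Bz -> Gc
Condition 1 (no descendant of Pc in the set): holds — descendants of Pc are {Bk, Gc}; none are in {Bu}.
Condition 2 (every backdoor path blocked by {Bu}):
  P1: blocked at collider Br (neither it nor any descendant is in the conditioning set).
  P2: open — no interior node is in the conditioning set.
  P3: open — no interior node is in the conditioning set.
{Bu} does not satisfy the backdoor criterion.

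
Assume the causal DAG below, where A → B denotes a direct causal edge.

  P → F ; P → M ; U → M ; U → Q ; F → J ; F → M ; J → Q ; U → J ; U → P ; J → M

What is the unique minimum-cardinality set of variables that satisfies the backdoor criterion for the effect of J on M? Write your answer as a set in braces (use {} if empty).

Variables eligible for adjustment (non-descendants of J, excluding J and M): {F, P, U}.
Backdoor paths from J to M:
  P1: J <- U -> P -> F -> M
  P2: J <- U -> P -> M
  P3: J <- U -> M
  P4: J <- F <- P <- U -> M
  P5: J <- F <- P -> M
  P6: J <- F -> M
The empty set is not sufficient: P1 (J <- U -> P -> F -> M) has no collider blocking it and no conditioned non-collider, so it is open.
Try {F, U}:
  P1: blocked at fork node U ∈ conditioning set.
  P2: blocked at fork node U ∈ conditioning set.
  P3: blocked at fork node U ∈ conditioning set.
  P4: blocked at chain node F ∈ conditioning set.
  P5: blocked at chain node F ∈ conditioning set.
  P6: blocked at fork node F ∈ conditioning set.
{F, U} contains no descendant of J and blocks every backdoor path.
Every element of {F, U} is needed (dropping F leaves P5 open; dropping U leaves P2 open), so no proper subset is valid.
Among all size-2 subsets of the eligible variables, only {F, U} blocks every backdoor path, so it is the unique smallest valid adjustment set.

{F, U}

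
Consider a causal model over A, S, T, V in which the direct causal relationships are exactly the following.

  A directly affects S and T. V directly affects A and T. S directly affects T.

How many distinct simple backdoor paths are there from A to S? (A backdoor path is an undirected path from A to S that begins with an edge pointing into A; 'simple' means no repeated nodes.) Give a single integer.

1

A backdoor path from A to S is any simple undirected path whose first edge points into A (i.e. leaves A via a parent).
Parents of A: {V}.
Enumerating:
  P1: A <- V -> T <- S
That exhausts the simple backdoor paths. Count: 1.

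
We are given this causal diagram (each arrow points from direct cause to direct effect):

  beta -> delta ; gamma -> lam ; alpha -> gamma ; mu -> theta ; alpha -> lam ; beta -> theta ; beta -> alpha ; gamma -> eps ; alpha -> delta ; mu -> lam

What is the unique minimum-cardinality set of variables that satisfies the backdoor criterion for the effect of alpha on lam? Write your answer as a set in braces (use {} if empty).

Variables eligible for adjustment (non-descendants of alpha, excluding alpha and lam): {beta, mu, theta}.
Backdoor paths from alpha to lam:
  P1: alpha <- beta -> theta <- mu -> lam
Each backdoor path contains an unconditioned collider, so every path is already blocked with the empty conditioning set:
  P1: blocked at collider theta (neither it nor any descendant is in the conditioning set).
The empty set is therefore the unique smallest valid set.

{}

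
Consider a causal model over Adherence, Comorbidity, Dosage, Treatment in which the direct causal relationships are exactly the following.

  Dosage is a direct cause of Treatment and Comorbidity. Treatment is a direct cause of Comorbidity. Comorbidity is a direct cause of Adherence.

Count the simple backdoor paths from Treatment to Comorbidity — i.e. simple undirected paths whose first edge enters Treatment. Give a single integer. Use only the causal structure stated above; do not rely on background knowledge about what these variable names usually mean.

1

A backdoor path from Treatment to Comorbidity is any simple undirected path whose first edge points into Treatment (i.e. leaves Treatment via a parent).
Parents of Treatment: {Dosage}.
Enumerating:
  P1: Treatment <- Dosage -> Comorbidity
That exhausts the simple backdoor paths. Count: 1.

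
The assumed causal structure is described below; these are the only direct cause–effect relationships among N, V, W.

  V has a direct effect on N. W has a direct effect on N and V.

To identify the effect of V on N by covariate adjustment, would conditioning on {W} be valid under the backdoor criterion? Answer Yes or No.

Backdoor paths from V to N (paths whose first edge points into V):
  P1: V <- W -> N
Condition 1 (no descendant of V in the set): holds — descendants of V are {N}; none are in {W}.
Condition 2 (every backdoor path blocked by {W}):
  P1: blocked at fork node W ∈ conditioning set.
{W} satisfies the backdoor criterion.

Yes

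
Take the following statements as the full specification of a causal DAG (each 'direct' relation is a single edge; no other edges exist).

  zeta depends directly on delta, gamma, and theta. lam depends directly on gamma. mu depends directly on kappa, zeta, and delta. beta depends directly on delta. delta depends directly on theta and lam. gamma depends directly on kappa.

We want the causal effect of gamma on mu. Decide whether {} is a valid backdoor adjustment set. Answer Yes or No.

Backdoor paths from gamma to mu (paths whose first edge points into gamma):
  P1: gamma <- kappa -> mu
Condition 1 (no descendant of gamma in the set): holds — descendants of gamma are {beta, delta, lam, mu, zeta}; none are in {}.
Condition 2 (every backdoor path blocked by {}):
  P1: open — no interior node is in the conditioning set.
{} does not satisfy the backdoor criterion.

No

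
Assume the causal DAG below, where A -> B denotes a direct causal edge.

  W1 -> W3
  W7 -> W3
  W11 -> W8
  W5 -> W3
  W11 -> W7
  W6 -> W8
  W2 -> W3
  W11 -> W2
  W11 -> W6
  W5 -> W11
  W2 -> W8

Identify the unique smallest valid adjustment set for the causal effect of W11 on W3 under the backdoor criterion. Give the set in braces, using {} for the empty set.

{W5}

Variables eligible for adjustment (non-descendants of W11, excluding W11 and W3): {W1, W5}.
Backdoor paths from W11 to W3:
  P1: W11 <- W5 -> W3
The empty set is not sufficient: P1 (W11 <- W5 -> W3) has no collider blocking it and no conditioned non-collider, so it is open.
Try {W5}:
  P1: blocked at fork node W5 ∈ conditioning set.
{W5} contains no descendant of W11 and blocks every backdoor path.
No other singleton works — e.g. {W1} leaves P1 open — so {W5} is the unique smallest valid adjustment set.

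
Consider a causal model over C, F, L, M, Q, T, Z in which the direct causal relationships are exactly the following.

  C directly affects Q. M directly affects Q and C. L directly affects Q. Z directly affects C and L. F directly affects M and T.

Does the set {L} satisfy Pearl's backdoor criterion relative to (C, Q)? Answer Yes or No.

Backdoor paths from C to Q (paths whose first edge points into C):
  P1: C <- Z -> L -> Q
  P2: C <- M -> Q
Condition 1 (no descendant of C in the set): holds — descendants of C are {Q}; none are in {L}.
Condition 2 (every backdoor path blocked by {L}):
  P1: blocked at chain node L ∈ conditioning set.
  P2: open — no interior node is in the conditioning set.
{L} does not satisfy the backdoor criterion.

No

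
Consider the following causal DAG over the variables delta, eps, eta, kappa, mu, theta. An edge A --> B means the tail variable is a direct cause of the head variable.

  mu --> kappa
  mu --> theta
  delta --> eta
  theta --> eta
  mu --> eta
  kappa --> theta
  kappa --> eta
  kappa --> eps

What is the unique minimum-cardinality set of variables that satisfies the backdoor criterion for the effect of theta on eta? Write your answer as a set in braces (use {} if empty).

Variables eligible for adjustment (non-descendants of theta, excluding theta and eta): {delta, eps, kappa, mu}.
Backdoor paths from theta to eta:
  P1: theta <- mu -> kappa -> eta
  P2: theta <- mu -> eta
  P3: theta <- kappa <- mu -> eta
  P4: theta <- kappa -> eta
The empty set is not sufficient: P1 (theta <- mu -> kappa -> eta) has no collider blocking it and no conditioned non-collider, so it is open.
Try {kappa, mu}:
  P1: blocked at fork node mu ∈ conditioning set.
  P2: blocked at fork node mu ∈ conditioning set.
  P3: blocked at chain node kappa ∈ conditioning set.
  P4: blocked at fork node kappa ∈ conditioning set.
{kappa, mu} contains no descendant of theta and blocks every backdoor path.
Every element of {kappa, mu} is needed (dropping kappa leaves P4 open; dropping mu leaves P2 open), so no proper subset is valid.
Among all size-2 subsets of the eligible variables, only {kappa, mu} blocks every backdoor path, so it is the unique smallest valid adjustment set.

{kappa, mu}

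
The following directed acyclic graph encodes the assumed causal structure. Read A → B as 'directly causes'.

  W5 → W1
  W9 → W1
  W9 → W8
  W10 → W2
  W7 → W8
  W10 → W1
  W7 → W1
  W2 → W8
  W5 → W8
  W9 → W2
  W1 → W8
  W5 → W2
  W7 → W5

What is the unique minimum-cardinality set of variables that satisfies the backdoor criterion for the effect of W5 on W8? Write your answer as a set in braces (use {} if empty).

{W7}

Variables eligible for adjustment (non-descendants of W5, excluding W5 and W8): {W10, W7, W9}.
Backdoor paths from W5 to W8:
  P1: W5 <- W7 -> W1 <- W10 -> W2 <- W9 -> W8
  P2: W5 <- W7 -> W1 <- W10 -> W2 -> W8
  P3: W5 <- W7 -> W1 <- W9 -> W2 -> W8
  P4: W5 <- W7 -> W1 <- W9 -> W8
  P5: W5 <- W7 -> W1 -> W8
  P6: W5 <- W7 -> W8
The empty set is not sufficient: P5 (W5 <- W7 -> W1 -> W8) has no collider blocking it and no conditioned non-collider, so it is open.
Try {W7}:
  P1: blocked at fork node W7 ∈ conditioning set.
  P2: blocked at fork node W7 ∈ conditioning set.
  P3: blocked at fork node W7 ∈ conditioning set.
  P4: blocked at fork node W7 ∈ conditioning set.
  P5: blocked at fork node W7 ∈ conditioning set.
  P6: blocked at fork node W7 ∈ conditioning set.
{W7} contains no descendant of W5 and blocks every backdoor path.
No other singleton works — e.g. {W10} leaves P5 open — so {W7} is the unique smallest valid adjustment set.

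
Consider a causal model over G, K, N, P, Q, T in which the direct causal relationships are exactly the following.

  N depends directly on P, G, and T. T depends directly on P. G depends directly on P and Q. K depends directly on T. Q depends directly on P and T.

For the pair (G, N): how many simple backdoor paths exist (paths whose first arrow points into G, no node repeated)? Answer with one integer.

7

A backdoor path from G to N is any simple undirected path whose first edge points into G (i.e. leaves G via a parent).
Parents of G: {P, Q}.
Enumerating:
  P1: G <- P -> T -> N
  P2: G <- P -> Q <- T -> N
  P3: G <- P -> N
  P4: G <- Q <- P -> T -> N
  P5: G <- Q <- P -> N
  P6: G <- Q <- T <- P -> N
  P7: G <- Q <- T -> N
That exhausts the simple backdoor paths. Count: 7.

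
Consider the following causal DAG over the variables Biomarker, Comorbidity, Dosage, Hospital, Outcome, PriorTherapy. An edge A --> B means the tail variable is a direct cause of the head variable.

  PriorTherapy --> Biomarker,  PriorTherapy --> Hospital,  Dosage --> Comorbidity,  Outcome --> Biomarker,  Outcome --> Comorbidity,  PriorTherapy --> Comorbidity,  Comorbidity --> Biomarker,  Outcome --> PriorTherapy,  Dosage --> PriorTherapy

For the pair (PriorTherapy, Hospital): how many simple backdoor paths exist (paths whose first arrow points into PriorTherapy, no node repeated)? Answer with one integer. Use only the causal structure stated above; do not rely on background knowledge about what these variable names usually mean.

A backdoor path from PriorTherapy to Hospital is any simple undirected path whose first edge points into PriorTherapy (i.e. leaves PriorTherapy via a parent).
Parents of PriorTherapy: {Dosage, Outcome}.
No simple path from any parent of PriorTherapy reaches Hospital without revisiting PriorTherapy, so there are no backdoor paths.

0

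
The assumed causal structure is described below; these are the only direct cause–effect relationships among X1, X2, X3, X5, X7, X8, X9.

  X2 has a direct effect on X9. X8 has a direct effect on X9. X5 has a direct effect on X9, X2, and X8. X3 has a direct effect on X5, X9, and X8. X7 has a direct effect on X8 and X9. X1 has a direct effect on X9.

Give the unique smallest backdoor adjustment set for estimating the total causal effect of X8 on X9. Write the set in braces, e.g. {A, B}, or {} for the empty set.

Variables eligible for adjustment (non-descendants of X8, excluding X8 and X9): {X1, X2, X3, X5, X7}.
Backdoor paths from X8 to X9:
  P1: X8 <- X3 -> X5 -> X2 -> X9
  P2: X8 <- X3 -> X5 -> X9
  P3: X8 <- X3 -> X9
  P4: X8 <- X5 <- X3 -> X9
  P5: X8 <- X5 -> X2 -> X9
  P6: X8 <- X5 -> X9
  P7: X8 <- X7 -> X9
The empty set is not sufficient: P1 (X8 <- X3 -> X5 -> X2 -> X9) has no collider blocking it and no conditioned non-collider, so it is open.
Try {X3, X5, X7}:
  P1: blocked at fork node X3 ∈ conditioning set.
  P2: blocked at fork node X3 ∈ conditioning set.
  P3: blocked at fork node X3 ∈ conditioning set.
  P4: blocked at chain node X5 ∈ conditioning set.
  P5: blocked at fork node X5 ∈ conditioning set.
  P6: blocked at fork node X5 ∈ conditioning set.
  P7: blocked at fork node X7 ∈ conditioning set.
{X3, X5, X7} contains no descendant of X8 and blocks every backdoor path.
Every element of {X3, X5, X7} is needed (dropping X3 leaves P3 open; dropping X5 leaves P5 open; dropping X7 leaves P7 open), so no proper subset is valid.
Among all size-3 subsets of the eligible variables, only {X3, X5, X7} blocks every backdoor path, so it is the unique smallest valid adjustment set.

{X3, X5, X7}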